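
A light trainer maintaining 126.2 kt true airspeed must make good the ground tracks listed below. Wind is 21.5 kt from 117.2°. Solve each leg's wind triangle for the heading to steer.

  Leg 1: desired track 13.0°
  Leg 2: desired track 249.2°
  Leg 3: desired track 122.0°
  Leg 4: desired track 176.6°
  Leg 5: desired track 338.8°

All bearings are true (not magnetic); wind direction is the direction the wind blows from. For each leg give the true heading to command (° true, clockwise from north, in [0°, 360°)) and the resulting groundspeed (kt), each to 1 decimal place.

Leg 1: desired track 13.0°; wind correction +9.5° → command heading 22.5°, groundspeed 129.7 kt
Leg 2: desired track 249.2°; wind correction -7.3° → command heading 241.9°, groundspeed 139.6 kt
Leg 3: desired track 122.0°; wind correction -0.8° → command heading 121.2°, groundspeed 104.8 kt
Leg 4: desired track 176.6°; wind correction -8.4° → command heading 168.2°, groundspeed 113.9 kt
Leg 5: desired track 338.8°; wind correction +6.5° → command heading 345.3°, groundspeed 141.5 kt

Leg 1: heading=22.5°, groundspeed=129.7 kt
Leg 2: heading=241.9°, groundspeed=139.6 kt
Leg 3: heading=121.2°, groundspeed=104.8 kt
Leg 4: heading=168.2°, groundspeed=113.9 kt
Leg 5: heading=345.3°, groundspeed=141.5 kt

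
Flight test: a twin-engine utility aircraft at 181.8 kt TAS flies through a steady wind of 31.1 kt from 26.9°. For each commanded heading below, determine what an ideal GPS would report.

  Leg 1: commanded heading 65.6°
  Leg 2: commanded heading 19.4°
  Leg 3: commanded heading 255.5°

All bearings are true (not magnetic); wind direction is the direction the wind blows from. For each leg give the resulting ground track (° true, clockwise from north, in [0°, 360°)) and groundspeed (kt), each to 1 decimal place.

Leg 1: track=72.6°, groundspeed=158.7 kt
Leg 2: track=17.9°, groundspeed=151.0 kt
Leg 3: track=248.9°, groundspeed=203.7 kt

Leg 1: heading 65.6°; drift +7.0° → track 72.6°, groundspeed 158.7 kt
Leg 2: heading 19.4°; drift -1.5° → track 17.9°, groundspeed 151.0 kt
Leg 3: heading 255.5°; drift -6.6° → track 248.9°, groundspeed 203.7 kt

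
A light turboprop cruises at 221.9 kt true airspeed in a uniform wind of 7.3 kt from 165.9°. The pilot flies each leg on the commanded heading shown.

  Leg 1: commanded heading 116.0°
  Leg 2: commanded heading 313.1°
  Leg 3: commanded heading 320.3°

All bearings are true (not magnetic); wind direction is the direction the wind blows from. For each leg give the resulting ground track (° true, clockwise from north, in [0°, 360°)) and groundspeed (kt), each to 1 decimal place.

Leg 1: heading 116.0°; drift -1.5° → track 114.5°, groundspeed 217.3 kt
Leg 2: heading 313.1°; drift +1.0° → track 314.1°, groundspeed 228.1 kt
Leg 3: heading 320.3°; drift +0.8° → track 321.1°, groundspeed 228.5 kt

Leg 1: track=114.5°, groundspeed=217.3 kt
Leg 2: track=314.1°, groundspeed=228.1 kt
Leg 3: track=321.1°, groundspeed=228.5 kt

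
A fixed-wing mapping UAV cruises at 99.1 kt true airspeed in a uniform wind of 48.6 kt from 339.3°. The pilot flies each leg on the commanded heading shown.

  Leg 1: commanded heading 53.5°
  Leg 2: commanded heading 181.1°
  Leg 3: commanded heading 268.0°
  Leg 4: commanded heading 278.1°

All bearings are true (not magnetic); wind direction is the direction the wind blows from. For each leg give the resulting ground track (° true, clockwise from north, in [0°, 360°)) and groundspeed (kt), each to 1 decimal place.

Leg 1: track=82.1°, groundspeed=97.8 kt
Leg 2: track=174.0°, groundspeed=145.3 kt
Leg 3: track=239.1°, groundspeed=95.4 kt
Leg 4: track=248.7°, groundspeed=86.8 kt

Leg 1: heading 53.5°; drift +28.6° → track 82.1°, groundspeed 97.8 kt
Leg 2: heading 181.1°; drift -7.1° → track 174.0°, groundspeed 145.3 kt
Leg 3: heading 268.0°; drift -28.9° → track 239.1°, groundspeed 95.4 kt
Leg 4: heading 278.1°; drift -29.4° → track 248.7°, groundspeed 86.8 kt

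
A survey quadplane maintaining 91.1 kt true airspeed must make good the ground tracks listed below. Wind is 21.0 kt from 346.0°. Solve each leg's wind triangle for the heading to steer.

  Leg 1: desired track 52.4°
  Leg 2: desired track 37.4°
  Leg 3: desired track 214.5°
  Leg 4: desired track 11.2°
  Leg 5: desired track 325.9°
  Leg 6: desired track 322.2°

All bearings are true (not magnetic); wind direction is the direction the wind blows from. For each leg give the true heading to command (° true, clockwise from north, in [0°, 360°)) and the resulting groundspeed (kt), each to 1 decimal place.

Leg 1: heading=40.2°, groundspeed=80.6 kt
Leg 2: heading=27.0°, groundspeed=76.5 kt
Leg 3: heading=224.4°, groundspeed=103.6 kt
Leg 4: heading=5.6°, groundspeed=71.7 kt
Leg 5: heading=330.4°, groundspeed=71.1 kt
Leg 6: heading=327.5°, groundspeed=71.5 kt

Leg 1: desired track 52.4°; wind correction -12.2° → command heading 40.2°, groundspeed 80.6 kt
Leg 2: desired track 37.4°; wind correction -10.4° → command heading 27.0°, groundspeed 76.5 kt
Leg 3: desired track 214.5°; wind correction +9.9° → command heading 224.4°, groundspeed 103.6 kt
Leg 4: desired track 11.2°; wind correction -5.6° → command heading 5.6°, groundspeed 71.7 kt
Leg 5: desired track 325.9°; wind correction +4.5° → command heading 330.4°, groundspeed 71.1 kt
Leg 6: desired track 322.2°; wind correction +5.3° → command heading 327.5°, groundspeed 71.5 kt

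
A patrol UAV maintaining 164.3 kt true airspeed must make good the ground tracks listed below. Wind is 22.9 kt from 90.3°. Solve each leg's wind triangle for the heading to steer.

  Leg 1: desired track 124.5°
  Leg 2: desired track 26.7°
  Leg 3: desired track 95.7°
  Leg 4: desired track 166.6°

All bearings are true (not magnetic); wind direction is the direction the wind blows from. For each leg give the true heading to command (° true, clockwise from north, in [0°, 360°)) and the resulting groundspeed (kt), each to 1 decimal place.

Leg 1: desired track 124.5°; wind correction -4.5° → command heading 120.0°, groundspeed 144.9 kt
Leg 2: desired track 26.7°; wind correction +7.2° → command heading 33.9°, groundspeed 152.8 kt
Leg 3: desired track 95.7°; wind correction -0.8° → command heading 94.9°, groundspeed 141.5 kt
Leg 4: desired track 166.6°; wind correction -7.8° → command heading 158.8°, groundspeed 157.4 kt

Leg 1: heading=120.0°, groundspeed=144.9 kt
Leg 2: heading=33.9°, groundspeed=152.8 kt
Leg 3: heading=94.9°, groundspeed=141.5 kt
Leg 4: heading=158.8°, groundspeed=157.4 kt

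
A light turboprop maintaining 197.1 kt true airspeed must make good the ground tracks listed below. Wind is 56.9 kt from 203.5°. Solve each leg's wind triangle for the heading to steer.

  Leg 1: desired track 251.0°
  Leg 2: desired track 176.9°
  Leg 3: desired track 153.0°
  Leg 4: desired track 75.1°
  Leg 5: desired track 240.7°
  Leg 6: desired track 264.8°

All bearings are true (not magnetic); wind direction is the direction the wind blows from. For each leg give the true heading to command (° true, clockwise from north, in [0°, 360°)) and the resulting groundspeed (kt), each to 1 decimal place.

Leg 1: heading=238.7°, groundspeed=154.1 kt
Leg 2: heading=184.3°, groundspeed=144.6 kt
Leg 3: heading=165.9°, groundspeed=156.0 kt
Leg 4: heading=88.2°, groundspeed=227.3 kt
Leg 5: heading=230.6°, groundspeed=148.8 kt
Leg 6: heading=250.1°, groundspeed=163.4 kt

Leg 1: desired track 251.0°; wind correction -12.3° → command heading 238.7°, groundspeed 154.1 kt
Leg 2: desired track 176.9°; wind correction +7.4° → command heading 184.3°, groundspeed 144.6 kt
Leg 3: desired track 153.0°; wind correction +12.9° → command heading 165.9°, groundspeed 156.0 kt
Leg 4: desired track 75.1°; wind correction +13.1° → command heading 88.2°, groundspeed 227.3 kt
Leg 5: desired track 240.7°; wind correction -10.1° → command heading 230.6°, groundspeed 148.8 kt
Leg 6: desired track 264.8°; wind correction -14.7° → command heading 250.1°, groundspeed 163.4 kt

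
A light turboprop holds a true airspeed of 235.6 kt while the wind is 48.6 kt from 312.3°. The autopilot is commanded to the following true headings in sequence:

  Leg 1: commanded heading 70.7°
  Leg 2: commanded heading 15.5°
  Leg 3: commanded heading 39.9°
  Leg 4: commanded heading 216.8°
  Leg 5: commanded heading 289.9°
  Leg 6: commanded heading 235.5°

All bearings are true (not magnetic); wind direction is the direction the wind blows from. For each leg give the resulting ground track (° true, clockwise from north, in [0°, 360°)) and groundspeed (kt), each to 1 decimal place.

Leg 1: track=80.1°, groundspeed=262.2 kt
Leg 2: track=27.0°, groundspeed=218.0 kt
Leg 3: track=51.6°, groundspeed=238.6 kt
Leg 4: track=205.4°, groundspeed=245.1 kt
Leg 5: track=284.4°, groundspeed=191.6 kt
Leg 6: track=223.6°, groundspeed=229.4 kt

Leg 1: heading 70.7°; drift +9.4° → track 80.1°, groundspeed 262.2 kt
Leg 2: heading 15.5°; drift +11.5° → track 27.0°, groundspeed 218.0 kt
Leg 3: heading 39.9°; drift +11.7° → track 51.6°, groundspeed 238.6 kt
Leg 4: heading 216.8°; drift -11.4° → track 205.4°, groundspeed 245.1 kt
Leg 5: heading 289.9°; drift -5.5° → track 284.4°, groundspeed 191.6 kt
Leg 6: heading 235.5°; drift -11.9° → track 223.6°, groundspeed 229.4 kt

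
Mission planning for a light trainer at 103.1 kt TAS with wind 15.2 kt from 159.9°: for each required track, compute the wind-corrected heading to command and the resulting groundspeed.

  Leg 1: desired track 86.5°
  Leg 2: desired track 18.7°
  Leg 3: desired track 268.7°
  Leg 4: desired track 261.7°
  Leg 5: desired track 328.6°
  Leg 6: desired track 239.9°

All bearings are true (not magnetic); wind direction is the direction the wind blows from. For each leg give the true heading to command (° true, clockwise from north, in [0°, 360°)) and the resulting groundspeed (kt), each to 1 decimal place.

Leg 1: heading=94.6°, groundspeed=97.7 kt
Leg 2: heading=24.0°, groundspeed=114.5 kt
Leg 3: heading=260.7°, groundspeed=107.0 kt
Leg 4: heading=253.4°, groundspeed=105.1 kt
Leg 5: heading=326.9°, groundspeed=118.0 kt
Leg 6: heading=231.6°, groundspeed=99.4 kt

Leg 1: desired track 86.5°; wind correction +8.1° → command heading 94.6°, groundspeed 97.7 kt
Leg 2: desired track 18.7°; wind correction +5.3° → command heading 24.0°, groundspeed 114.5 kt
Leg 3: desired track 268.7°; wind correction -8.0° → command heading 260.7°, groundspeed 107.0 kt
Leg 4: desired track 261.7°; wind correction -8.3° → command heading 253.4°, groundspeed 105.1 kt
Leg 5: desired track 328.6°; wind correction -1.7° → command heading 326.9°, groundspeed 118.0 kt
Leg 6: desired track 239.9°; wind correction -8.3° → command heading 231.6°, groundspeed 99.4 kt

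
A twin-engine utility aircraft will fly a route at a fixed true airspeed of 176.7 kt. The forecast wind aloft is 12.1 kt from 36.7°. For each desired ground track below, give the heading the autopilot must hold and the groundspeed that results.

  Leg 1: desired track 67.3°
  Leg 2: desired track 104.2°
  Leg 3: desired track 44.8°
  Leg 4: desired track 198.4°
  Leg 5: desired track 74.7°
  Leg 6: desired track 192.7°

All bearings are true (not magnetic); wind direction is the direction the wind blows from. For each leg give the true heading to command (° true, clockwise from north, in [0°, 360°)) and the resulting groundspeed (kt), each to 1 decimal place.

Leg 1: desired track 67.3°; wind correction -2.0° → command heading 65.3°, groundspeed 166.2 kt
Leg 2: desired track 104.2°; wind correction -3.6° → command heading 100.6°, groundspeed 171.7 kt
Leg 3: desired track 44.8°; wind correction -0.6° → command heading 44.2°, groundspeed 164.7 kt
Leg 4: desired track 198.4°; wind correction -1.2° → command heading 197.2°, groundspeed 188.1 kt
Leg 5: desired track 74.7°; wind correction -2.4° → command heading 72.3°, groundspeed 167.0 kt
Leg 6: desired track 192.7°; wind correction -1.6° → command heading 191.1°, groundspeed 187.7 kt

Leg 1: heading=65.3°, groundspeed=166.2 kt
Leg 2: heading=100.6°, groundspeed=171.7 kt
Leg 3: heading=44.2°, groundspeed=164.7 kt
Leg 4: heading=197.2°, groundspeed=188.1 kt
Leg 5: heading=72.3°, groundspeed=167.0 kt
Leg 6: heading=191.1°, groundspeed=187.7 kt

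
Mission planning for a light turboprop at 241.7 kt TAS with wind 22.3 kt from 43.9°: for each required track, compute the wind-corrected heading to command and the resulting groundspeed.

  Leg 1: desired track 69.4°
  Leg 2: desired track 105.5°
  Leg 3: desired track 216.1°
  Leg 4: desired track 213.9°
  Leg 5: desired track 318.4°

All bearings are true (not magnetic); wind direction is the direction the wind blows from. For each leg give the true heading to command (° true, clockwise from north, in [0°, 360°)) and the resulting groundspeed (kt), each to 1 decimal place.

Leg 1: heading=67.1°, groundspeed=221.4 kt
Leg 2: heading=100.8°, groundspeed=230.3 kt
Leg 3: heading=215.4°, groundspeed=263.8 kt
Leg 4: heading=213.0°, groundspeed=263.6 kt
Leg 5: heading=323.7°, groundspeed=238.9 kt

Leg 1: desired track 69.4°; wind correction -2.3° → command heading 67.1°, groundspeed 221.4 kt
Leg 2: desired track 105.5°; wind correction -4.7° → command heading 100.8°, groundspeed 230.3 kt
Leg 3: desired track 216.1°; wind correction -0.7° → command heading 215.4°, groundspeed 263.8 kt
Leg 4: desired track 213.9°; wind correction -0.9° → command heading 213.0°, groundspeed 263.6 kt
Leg 5: desired track 318.4°; wind correction +5.3° → command heading 323.7°, groundspeed 238.9 kt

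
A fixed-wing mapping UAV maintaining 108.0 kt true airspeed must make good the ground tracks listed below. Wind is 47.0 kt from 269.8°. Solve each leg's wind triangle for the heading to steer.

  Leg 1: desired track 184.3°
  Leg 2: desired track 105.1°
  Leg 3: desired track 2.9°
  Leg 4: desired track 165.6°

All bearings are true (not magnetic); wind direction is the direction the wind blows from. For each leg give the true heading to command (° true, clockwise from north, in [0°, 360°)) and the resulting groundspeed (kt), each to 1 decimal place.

Leg 1: heading=210.0°, groundspeed=93.6 kt
Leg 2: heading=111.7°, groundspeed=152.6 kt
Leg 3: heading=337.1°, groundspeed=99.8 kt
Leg 4: heading=190.6°, groundspeed=109.4 kt

Leg 1: desired track 184.3°; wind correction +25.7° → command heading 210.0°, groundspeed 93.6 kt
Leg 2: desired track 105.1°; wind correction +6.6° → command heading 111.7°, groundspeed 152.6 kt
Leg 3: desired track 2.9°; wind correction -25.8° → command heading 337.1°, groundspeed 99.8 kt
Leg 4: desired track 165.6°; wind correction +25.0° → command heading 190.6°, groundspeed 109.4 kt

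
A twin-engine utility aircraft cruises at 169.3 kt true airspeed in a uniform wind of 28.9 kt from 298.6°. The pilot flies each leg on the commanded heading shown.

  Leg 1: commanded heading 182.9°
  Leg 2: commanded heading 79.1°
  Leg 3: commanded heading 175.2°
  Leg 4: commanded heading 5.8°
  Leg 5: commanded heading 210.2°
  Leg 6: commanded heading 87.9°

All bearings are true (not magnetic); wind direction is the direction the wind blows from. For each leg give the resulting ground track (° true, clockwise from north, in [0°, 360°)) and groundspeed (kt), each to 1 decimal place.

Leg 1: heading 182.9°; drift -8.2° → track 174.7°, groundspeed 183.7 kt
Leg 2: heading 79.1°; drift +5.5° → track 84.6°, groundspeed 192.5 kt
Leg 3: heading 175.2°; drift -7.4° → track 167.8°, groundspeed 186.8 kt
Leg 4: heading 5.8°; drift +9.6° → track 15.4°, groundspeed 160.3 kt
Leg 5: heading 210.2°; drift -9.7° → track 200.5°, groundspeed 171.0 kt
Leg 6: heading 87.9°; drift +4.3° → track 92.2°, groundspeed 194.7 kt

Leg 1: track=174.7°, groundspeed=183.7 kt
Leg 2: track=84.6°, groundspeed=192.5 kt
Leg 3: track=167.8°, groundspeed=186.8 kt
Leg 4: track=15.4°, groundspeed=160.3 kt
Leg 5: track=200.5°, groundspeed=171.0 kt
Leg 6: track=92.2°, groundspeed=194.7 kt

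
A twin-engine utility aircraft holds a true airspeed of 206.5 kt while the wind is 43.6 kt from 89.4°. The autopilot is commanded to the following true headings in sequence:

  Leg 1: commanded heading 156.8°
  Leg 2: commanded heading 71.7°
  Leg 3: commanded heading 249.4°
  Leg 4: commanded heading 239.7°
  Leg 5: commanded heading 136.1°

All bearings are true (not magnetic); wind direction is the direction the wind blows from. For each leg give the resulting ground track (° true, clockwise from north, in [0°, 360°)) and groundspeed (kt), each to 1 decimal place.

Leg 1: track=168.8°, groundspeed=194.0 kt
Leg 2: track=67.1°, groundspeed=165.5 kt
Leg 3: track=252.8°, groundspeed=247.9 kt
Leg 4: track=244.8°, groundspeed=245.3 kt
Leg 5: track=146.3°, groundspeed=179.4 kt

Leg 1: heading 156.8°; drift +12.0° → track 168.8°, groundspeed 194.0 kt
Leg 2: heading 71.7°; drift -4.6° → track 67.1°, groundspeed 165.5 kt
Leg 3: heading 249.4°; drift +3.4° → track 252.8°, groundspeed 247.9 kt
Leg 4: heading 239.7°; drift +5.1° → track 244.8°, groundspeed 245.3 kt
Leg 5: heading 136.1°; drift +10.2° → track 146.3°, groundspeed 179.4 kt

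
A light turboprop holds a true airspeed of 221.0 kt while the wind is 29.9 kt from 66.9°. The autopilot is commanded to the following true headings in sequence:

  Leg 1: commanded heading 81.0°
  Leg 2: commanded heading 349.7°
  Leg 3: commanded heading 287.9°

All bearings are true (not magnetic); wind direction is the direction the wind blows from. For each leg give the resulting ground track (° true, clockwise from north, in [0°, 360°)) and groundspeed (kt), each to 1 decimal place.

Leg 1: heading 81.0°; drift +2.2° → track 83.2°, groundspeed 192.1 kt
Leg 2: heading 349.7°; drift -7.7° → track 342.0°, groundspeed 216.3 kt
Leg 3: heading 287.9°; drift -4.6° → track 283.3°, groundspeed 244.4 kt

Leg 1: track=83.2°, groundspeed=192.1 kt
Leg 2: track=342.0°, groundspeed=216.3 kt
Leg 3: track=283.3°, groundspeed=244.4 kt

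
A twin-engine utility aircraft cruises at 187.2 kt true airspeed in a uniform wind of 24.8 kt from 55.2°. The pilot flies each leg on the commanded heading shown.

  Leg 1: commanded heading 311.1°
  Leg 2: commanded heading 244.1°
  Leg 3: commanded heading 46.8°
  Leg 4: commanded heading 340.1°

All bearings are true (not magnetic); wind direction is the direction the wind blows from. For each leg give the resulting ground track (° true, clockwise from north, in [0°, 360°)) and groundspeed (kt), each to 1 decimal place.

Leg 1: track=304.0°, groundspeed=194.7 kt
Leg 2: track=243.1°, groundspeed=211.7 kt
Leg 3: track=45.5°, groundspeed=162.7 kt
Leg 4: track=332.6°, groundspeed=182.4 kt

Leg 1: heading 311.1°; drift -7.1° → track 304.0°, groundspeed 194.7 kt
Leg 2: heading 244.1°; drift -1.0° → track 243.1°, groundspeed 211.7 kt
Leg 3: heading 46.8°; drift -1.3° → track 45.5°, groundspeed 162.7 kt
Leg 4: heading 340.1°; drift -7.5° → track 332.6°, groundspeed 182.4 kt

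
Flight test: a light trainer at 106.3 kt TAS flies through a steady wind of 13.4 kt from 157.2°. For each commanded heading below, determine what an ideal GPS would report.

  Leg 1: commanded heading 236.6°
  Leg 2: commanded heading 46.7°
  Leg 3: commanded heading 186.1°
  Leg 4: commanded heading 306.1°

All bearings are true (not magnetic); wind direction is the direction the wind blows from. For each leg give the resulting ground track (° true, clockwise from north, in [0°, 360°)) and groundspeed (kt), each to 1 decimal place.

Leg 1: heading 236.6°; drift +7.2° → track 243.8°, groundspeed 104.7 kt
Leg 2: heading 46.7°; drift -6.5° → track 40.2°, groundspeed 111.7 kt
Leg 3: heading 186.1°; drift +3.9° → track 190.0°, groundspeed 94.8 kt
Leg 4: heading 306.1°; drift +3.4° → track 309.5°, groundspeed 118.0 kt

Leg 1: track=243.8°, groundspeed=104.7 kt
Leg 2: track=40.2°, groundspeed=111.7 kt
Leg 3: track=190.0°, groundspeed=94.8 kt
Leg 4: track=309.5°, groundspeed=118.0 kt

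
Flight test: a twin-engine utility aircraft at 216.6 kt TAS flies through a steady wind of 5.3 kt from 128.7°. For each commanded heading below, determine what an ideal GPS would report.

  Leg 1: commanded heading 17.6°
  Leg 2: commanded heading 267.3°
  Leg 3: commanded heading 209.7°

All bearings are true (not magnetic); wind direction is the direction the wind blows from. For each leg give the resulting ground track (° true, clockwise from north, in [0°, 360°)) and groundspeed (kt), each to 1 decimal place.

Leg 1: track=16.3°, groundspeed=218.6 kt
Leg 2: track=268.2°, groundspeed=220.6 kt
Leg 3: track=211.1°, groundspeed=215.8 kt

Leg 1: heading 17.6°; drift -1.3° → track 16.3°, groundspeed 218.6 kt
Leg 2: heading 267.3°; drift +0.9° → track 268.2°, groundspeed 220.6 kt
Leg 3: heading 209.7°; drift +1.4° → track 211.1°, groundspeed 215.8 kt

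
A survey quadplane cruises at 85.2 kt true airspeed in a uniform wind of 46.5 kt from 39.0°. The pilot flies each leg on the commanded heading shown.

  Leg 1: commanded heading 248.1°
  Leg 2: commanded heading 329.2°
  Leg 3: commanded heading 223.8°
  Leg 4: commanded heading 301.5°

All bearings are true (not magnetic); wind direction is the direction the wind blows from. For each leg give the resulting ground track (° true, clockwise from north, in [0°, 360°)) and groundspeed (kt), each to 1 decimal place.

Leg 1: track=237.9°, groundspeed=127.8 kt
Leg 2: track=296.9°, groundspeed=81.8 kt
Leg 3: track=222.1°, groundspeed=131.6 kt
Leg 4: track=274.7°, groundspeed=102.3 kt

Leg 1: heading 248.1°; drift -10.2° → track 237.9°, groundspeed 127.8 kt
Leg 2: heading 329.2°; drift -32.3° → track 296.9°, groundspeed 81.8 kt
Leg 3: heading 223.8°; drift -1.7° → track 222.1°, groundspeed 131.6 kt
Leg 4: heading 301.5°; drift -26.8° → track 274.7°, groundspeed 102.3 kt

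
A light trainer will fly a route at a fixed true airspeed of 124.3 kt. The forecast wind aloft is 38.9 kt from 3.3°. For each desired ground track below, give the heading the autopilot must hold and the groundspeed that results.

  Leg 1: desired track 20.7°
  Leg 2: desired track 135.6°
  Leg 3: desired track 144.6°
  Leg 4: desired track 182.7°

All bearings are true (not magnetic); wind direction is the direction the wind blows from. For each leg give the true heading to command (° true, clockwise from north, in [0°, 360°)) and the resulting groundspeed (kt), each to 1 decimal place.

Leg 1: heading=15.3°, groundspeed=86.6 kt
Leg 2: heading=122.2°, groundspeed=147.1 kt
Leg 3: heading=133.3°, groundspeed=152.3 kt
Leg 4: heading=182.5°, groundspeed=163.2 kt

Leg 1: desired track 20.7°; wind correction -5.4° → command heading 15.3°, groundspeed 86.6 kt
Leg 2: desired track 135.6°; wind correction -13.4° → command heading 122.2°, groundspeed 147.1 kt
Leg 3: desired track 144.6°; wind correction -11.3° → command heading 133.3°, groundspeed 152.3 kt
Leg 4: desired track 182.7°; wind correction -0.2° → command heading 182.5°, groundspeed 163.2 kt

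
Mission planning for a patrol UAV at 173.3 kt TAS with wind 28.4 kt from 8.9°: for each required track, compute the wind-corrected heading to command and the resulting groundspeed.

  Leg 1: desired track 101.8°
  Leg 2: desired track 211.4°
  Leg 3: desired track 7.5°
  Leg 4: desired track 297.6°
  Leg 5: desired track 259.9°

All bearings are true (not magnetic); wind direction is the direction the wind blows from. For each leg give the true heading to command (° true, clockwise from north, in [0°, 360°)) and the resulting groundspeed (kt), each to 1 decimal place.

Leg 1: heading=92.4°, groundspeed=172.4 kt
Leg 2: heading=215.0°, groundspeed=199.2 kt
Leg 3: heading=7.7°, groundspeed=144.9 kt
Leg 4: heading=306.5°, groundspeed=162.1 kt
Leg 5: heading=268.8°, groundspeed=180.5 kt

Leg 1: desired track 101.8°; wind correction -9.4° → command heading 92.4°, groundspeed 172.4 kt
Leg 2: desired track 211.4°; wind correction +3.6° → command heading 215.0°, groundspeed 199.2 kt
Leg 3: desired track 7.5°; wind correction +0.2° → command heading 7.7°, groundspeed 144.9 kt
Leg 4: desired track 297.6°; wind correction +8.9° → command heading 306.5°, groundspeed 162.1 kt
Leg 5: desired track 259.9°; wind correction +8.9° → command heading 268.8°, groundspeed 180.5 kt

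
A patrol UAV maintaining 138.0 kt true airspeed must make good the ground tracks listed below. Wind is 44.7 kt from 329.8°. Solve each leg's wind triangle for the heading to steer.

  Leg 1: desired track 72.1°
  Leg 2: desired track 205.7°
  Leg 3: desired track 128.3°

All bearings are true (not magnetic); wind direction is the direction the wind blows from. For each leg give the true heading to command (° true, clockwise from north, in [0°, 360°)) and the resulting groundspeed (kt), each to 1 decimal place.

Leg 1: heading=53.6°, groundspeed=140.4 kt
Leg 2: heading=221.3°, groundspeed=158.0 kt
Leg 3: heading=121.5°, groundspeed=178.6 kt

Leg 1: desired track 72.1°; wind correction -18.5° → command heading 53.6°, groundspeed 140.4 kt
Leg 2: desired track 205.7°; wind correction +15.6° → command heading 221.3°, groundspeed 158.0 kt
Leg 3: desired track 128.3°; wind correction -6.8° → command heading 121.5°, groundspeed 178.6 kt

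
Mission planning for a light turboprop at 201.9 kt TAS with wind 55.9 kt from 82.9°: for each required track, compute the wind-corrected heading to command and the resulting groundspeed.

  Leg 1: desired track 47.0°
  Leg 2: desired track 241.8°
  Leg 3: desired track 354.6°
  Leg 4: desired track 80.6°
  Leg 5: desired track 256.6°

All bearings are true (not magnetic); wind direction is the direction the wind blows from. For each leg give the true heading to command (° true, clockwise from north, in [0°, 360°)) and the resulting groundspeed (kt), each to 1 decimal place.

Leg 1: heading=56.3°, groundspeed=153.9 kt
Leg 2: heading=236.1°, groundspeed=253.0 kt
Leg 3: heading=10.7°, groundspeed=192.4 kt
Leg 4: heading=81.2°, groundspeed=146.0 kt
Leg 5: heading=254.9°, groundspeed=257.4 kt

Leg 1: desired track 47.0°; wind correction +9.3° → command heading 56.3°, groundspeed 153.9 kt
Leg 2: desired track 241.8°; wind correction -5.7° → command heading 236.1°, groundspeed 253.0 kt
Leg 3: desired track 354.6°; wind correction +16.1° → command heading 10.7°, groundspeed 192.4 kt
Leg 4: desired track 80.6°; wind correction +0.6° → command heading 81.2°, groundspeed 146.0 kt
Leg 5: desired track 256.6°; wind correction -1.7° → command heading 254.9°, groundspeed 257.4 kt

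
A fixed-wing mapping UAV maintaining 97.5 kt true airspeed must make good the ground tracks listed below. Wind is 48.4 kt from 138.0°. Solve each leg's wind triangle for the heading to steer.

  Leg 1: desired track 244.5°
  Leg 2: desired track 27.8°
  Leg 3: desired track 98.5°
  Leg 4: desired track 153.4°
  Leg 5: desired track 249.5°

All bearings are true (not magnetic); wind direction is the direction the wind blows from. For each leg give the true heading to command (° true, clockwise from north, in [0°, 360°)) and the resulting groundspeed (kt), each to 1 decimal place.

Leg 1: desired track 244.5°; wind correction -28.4° → command heading 216.1°, groundspeed 99.5 kt
Leg 2: desired track 27.8°; wind correction +27.8° → command heading 55.6°, groundspeed 103.0 kt
Leg 3: desired track 98.5°; wind correction +18.4° → command heading 116.9°, groundspeed 55.2 kt
Leg 4: desired track 153.4°; wind correction -7.6° → command heading 145.8°, groundspeed 50.0 kt
Leg 5: desired track 249.5°; wind correction -27.5° → command heading 222.0°, groundspeed 104.2 kt

Leg 1: heading=216.1°, groundspeed=99.5 kt
Leg 2: heading=55.6°, groundspeed=103.0 kt
Leg 3: heading=116.9°, groundspeed=55.2 kt
Leg 4: heading=145.8°, groundspeed=50.0 kt
Leg 5: heading=222.0°, groundspeed=104.2 kt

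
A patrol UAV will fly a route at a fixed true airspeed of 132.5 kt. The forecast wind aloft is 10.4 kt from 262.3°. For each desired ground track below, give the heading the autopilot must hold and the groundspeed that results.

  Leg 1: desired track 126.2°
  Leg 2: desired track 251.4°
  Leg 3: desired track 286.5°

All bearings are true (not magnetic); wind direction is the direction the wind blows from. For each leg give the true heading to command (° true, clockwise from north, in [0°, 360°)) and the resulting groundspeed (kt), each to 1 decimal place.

Leg 1: desired track 126.2°; wind correction +3.1° → command heading 129.3°, groundspeed 139.8 kt
Leg 2: desired track 251.4°; wind correction +0.9° → command heading 252.3°, groundspeed 122.3 kt
Leg 3: desired track 286.5°; wind correction -1.8° → command heading 284.7°, groundspeed 122.9 kt

Leg 1: heading=129.3°, groundspeed=139.8 kt
Leg 2: heading=252.3°, groundspeed=122.3 kt
Leg 3: heading=284.7°, groundspeed=122.9 kt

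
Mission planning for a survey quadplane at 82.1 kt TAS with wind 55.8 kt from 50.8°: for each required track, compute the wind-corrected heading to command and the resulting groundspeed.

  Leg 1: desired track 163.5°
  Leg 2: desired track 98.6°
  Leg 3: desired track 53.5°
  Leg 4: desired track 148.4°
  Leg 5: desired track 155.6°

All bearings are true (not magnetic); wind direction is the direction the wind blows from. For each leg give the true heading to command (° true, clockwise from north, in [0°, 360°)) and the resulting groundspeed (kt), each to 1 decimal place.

Leg 1: heading=124.7°, groundspeed=85.5 kt
Leg 2: heading=68.4°, groundspeed=33.5 kt
Leg 3: heading=51.7°, groundspeed=26.3 kt
Leg 4: heading=106.0°, groundspeed=68.1 kt
Leg 5: heading=114.5°, groundspeed=76.1 kt

Leg 1: desired track 163.5°; wind correction -38.8° → command heading 124.7°, groundspeed 85.5 kt
Leg 2: desired track 98.6°; wind correction -30.2° → command heading 68.4°, groundspeed 33.5 kt
Leg 3: desired track 53.5°; wind correction -1.8° → command heading 51.7°, groundspeed 26.3 kt
Leg 4: desired track 148.4°; wind correction -42.4° → command heading 106.0°, groundspeed 68.1 kt
Leg 5: desired track 155.6°; wind correction -41.1° → command heading 114.5°, groundspeed 76.1 kt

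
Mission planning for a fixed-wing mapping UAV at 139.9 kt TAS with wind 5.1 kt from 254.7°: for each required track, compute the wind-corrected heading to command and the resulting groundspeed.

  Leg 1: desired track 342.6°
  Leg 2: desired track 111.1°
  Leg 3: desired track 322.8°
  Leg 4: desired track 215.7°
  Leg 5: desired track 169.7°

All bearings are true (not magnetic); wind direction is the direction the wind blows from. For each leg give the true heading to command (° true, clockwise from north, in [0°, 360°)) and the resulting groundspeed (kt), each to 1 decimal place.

Leg 1: desired track 342.6°; wind correction -2.1° → command heading 340.5°, groundspeed 139.6 kt
Leg 2: desired track 111.1°; wind correction +1.2° → command heading 112.3°, groundspeed 144.0 kt
Leg 3: desired track 322.8°; wind correction -1.9° → command heading 320.9°, groundspeed 137.9 kt
Leg 4: desired track 215.7°; wind correction +1.3° → command heading 217.0°, groundspeed 135.9 kt
Leg 5: desired track 169.7°; wind correction +2.1° → command heading 171.8°, groundspeed 139.4 kt

Leg 1: heading=340.5°, groundspeed=139.6 kt
Leg 2: heading=112.3°, groundspeed=144.0 kt
Leg 3: heading=320.9°, groundspeed=137.9 kt
Leg 4: heading=217.0°, groundspeed=135.9 kt
Leg 5: heading=171.8°, groundspeed=139.4 kt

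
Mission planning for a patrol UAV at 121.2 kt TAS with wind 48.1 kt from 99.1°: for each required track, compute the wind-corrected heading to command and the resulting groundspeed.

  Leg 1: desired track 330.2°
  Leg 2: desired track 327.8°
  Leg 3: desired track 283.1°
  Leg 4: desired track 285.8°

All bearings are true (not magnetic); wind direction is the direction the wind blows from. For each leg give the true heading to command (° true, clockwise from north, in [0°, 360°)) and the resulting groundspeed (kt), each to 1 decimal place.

Leg 1: heading=348.2°, groundspeed=145.5 kt
Leg 2: heading=345.1°, groundspeed=147.4 kt
Leg 3: heading=284.7°, groundspeed=169.1 kt
Leg 4: heading=288.5°, groundspeed=168.8 kt

Leg 1: desired track 330.2°; wind correction +18.0° → command heading 348.2°, groundspeed 145.5 kt
Leg 2: desired track 327.8°; wind correction +17.3° → command heading 345.1°, groundspeed 147.4 kt
Leg 3: desired track 283.1°; wind correction +1.6° → command heading 284.7°, groundspeed 169.1 kt
Leg 4: desired track 285.8°; wind correction +2.7° → command heading 288.5°, groundspeed 168.8 kt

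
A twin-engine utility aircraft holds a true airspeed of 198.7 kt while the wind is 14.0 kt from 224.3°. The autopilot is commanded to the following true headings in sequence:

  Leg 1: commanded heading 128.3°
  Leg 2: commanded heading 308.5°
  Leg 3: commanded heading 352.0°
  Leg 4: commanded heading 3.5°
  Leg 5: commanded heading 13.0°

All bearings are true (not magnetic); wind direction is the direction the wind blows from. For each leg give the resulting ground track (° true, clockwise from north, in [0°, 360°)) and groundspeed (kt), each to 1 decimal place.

Leg 1: heading 128.3°; drift -4.0° → track 124.3°, groundspeed 200.6 kt
Leg 2: heading 308.5°; drift +4.0° → track 312.5°, groundspeed 197.8 kt
Leg 3: heading 352.0°; drift +3.1° → track 355.1°, groundspeed 207.6 kt
Leg 4: heading 3.5°; drift +2.5° → track 6.0°, groundspeed 209.5 kt
Leg 5: heading 13.0°; drift +2.0° → track 15.0°, groundspeed 210.8 kt

Leg 1: track=124.3°, groundspeed=200.6 kt
Leg 2: track=312.5°, groundspeed=197.8 kt
Leg 3: track=355.1°, groundspeed=207.6 kt
Leg 4: track=6.0°, groundspeed=209.5 kt
Leg 5: track=15.0°, groundspeed=210.8 kt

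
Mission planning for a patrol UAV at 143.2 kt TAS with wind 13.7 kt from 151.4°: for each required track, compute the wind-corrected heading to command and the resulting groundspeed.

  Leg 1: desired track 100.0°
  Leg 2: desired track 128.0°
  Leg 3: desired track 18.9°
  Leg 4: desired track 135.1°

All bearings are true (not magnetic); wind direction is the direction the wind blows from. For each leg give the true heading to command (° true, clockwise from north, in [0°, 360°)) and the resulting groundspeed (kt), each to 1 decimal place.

Leg 1: desired track 100.0°; wind correction +4.3° → command heading 104.3°, groundspeed 134.3 kt
Leg 2: desired track 128.0°; wind correction +2.2° → command heading 130.2°, groundspeed 130.5 kt
Leg 3: desired track 18.9°; wind correction +4.0° → command heading 22.9°, groundspeed 152.1 kt
Leg 4: desired track 135.1°; wind correction +1.5° → command heading 136.6°, groundspeed 130.0 kt

Leg 1: heading=104.3°, groundspeed=134.3 kt
Leg 2: heading=130.2°, groundspeed=130.5 kt
Leg 3: heading=22.9°, groundspeed=152.1 kt
Leg 4: heading=136.6°, groundspeed=130.0 kt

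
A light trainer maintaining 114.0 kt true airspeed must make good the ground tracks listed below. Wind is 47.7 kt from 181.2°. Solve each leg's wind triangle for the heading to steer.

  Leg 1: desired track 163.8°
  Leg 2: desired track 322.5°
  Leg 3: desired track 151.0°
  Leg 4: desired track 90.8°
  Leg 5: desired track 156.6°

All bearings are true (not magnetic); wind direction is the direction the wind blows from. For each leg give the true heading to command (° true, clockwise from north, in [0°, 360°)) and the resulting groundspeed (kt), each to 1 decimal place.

Leg 1: heading=171.0°, groundspeed=67.6 kt
Leg 2: heading=307.3°, groundspeed=147.3 kt
Leg 3: heading=163.2°, groundspeed=70.2 kt
Leg 4: heading=115.5°, groundspeed=103.9 kt
Leg 5: heading=166.6°, groundspeed=68.9 kt

Leg 1: desired track 163.8°; wind correction +7.2° → command heading 171.0°, groundspeed 67.6 kt
Leg 2: desired track 322.5°; wind correction -15.2° → command heading 307.3°, groundspeed 147.3 kt
Leg 3: desired track 151.0°; wind correction +12.2° → command heading 163.2°, groundspeed 70.2 kt
Leg 4: desired track 90.8°; wind correction +24.7° → command heading 115.5°, groundspeed 103.9 kt
Leg 5: desired track 156.6°; wind correction +10.0° → command heading 166.6°, groundspeed 68.9 kt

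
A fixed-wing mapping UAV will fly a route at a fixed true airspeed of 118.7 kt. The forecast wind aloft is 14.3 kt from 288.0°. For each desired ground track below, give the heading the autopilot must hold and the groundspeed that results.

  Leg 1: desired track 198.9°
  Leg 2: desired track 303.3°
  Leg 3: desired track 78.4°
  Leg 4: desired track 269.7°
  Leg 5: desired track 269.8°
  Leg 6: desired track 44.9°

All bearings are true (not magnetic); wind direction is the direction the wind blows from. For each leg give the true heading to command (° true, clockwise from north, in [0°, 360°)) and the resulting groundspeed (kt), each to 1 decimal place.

Leg 1: heading=205.8°, groundspeed=117.6 kt
Leg 2: heading=301.5°, groundspeed=104.8 kt
Leg 3: heading=75.0°, groundspeed=130.9 kt
Leg 4: heading=271.9°, groundspeed=105.0 kt
Leg 5: heading=272.0°, groundspeed=105.0 kt
Leg 6: heading=38.7°, groundspeed=124.5 kt

Leg 1: desired track 198.9°; wind correction +6.9° → command heading 205.8°, groundspeed 117.6 kt
Leg 2: desired track 303.3°; wind correction -1.8° → command heading 301.5°, groundspeed 104.8 kt
Leg 3: desired track 78.4°; wind correction -3.4° → command heading 75.0°, groundspeed 130.9 kt
Leg 4: desired track 269.7°; wind correction +2.2° → command heading 271.9°, groundspeed 105.0 kt
Leg 5: desired track 269.8°; wind correction +2.2° → command heading 272.0°, groundspeed 105.0 kt
Leg 6: desired track 44.9°; wind correction -6.2° → command heading 38.7°, groundspeed 124.5 kt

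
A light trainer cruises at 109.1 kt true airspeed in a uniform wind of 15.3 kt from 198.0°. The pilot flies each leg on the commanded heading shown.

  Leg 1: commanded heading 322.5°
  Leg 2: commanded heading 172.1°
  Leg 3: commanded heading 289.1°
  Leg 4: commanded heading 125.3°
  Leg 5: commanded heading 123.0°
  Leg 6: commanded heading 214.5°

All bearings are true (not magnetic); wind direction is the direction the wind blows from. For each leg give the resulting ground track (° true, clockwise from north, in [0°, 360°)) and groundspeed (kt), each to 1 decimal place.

Leg 1: heading 322.5°; drift +6.1° → track 328.6°, groundspeed 118.4 kt
Leg 2: heading 172.1°; drift -4.0° → track 168.1°, groundspeed 95.6 kt
Leg 3: heading 289.1°; drift +8.0° → track 297.1°, groundspeed 110.5 kt
Leg 4: heading 125.3°; drift -8.0° → track 117.3°, groundspeed 105.6 kt
Leg 5: heading 123.0°; drift -8.0° → track 115.0°, groundspeed 106.2 kt
Leg 6: heading 214.5°; drift +2.6° → track 217.1°, groundspeed 94.5 kt

Leg 1: track=328.6°, groundspeed=118.4 kt
Leg 2: track=168.1°, groundspeed=95.6 kt
Leg 3: track=297.1°, groundspeed=110.5 kt
Leg 4: track=117.3°, groundspeed=105.6 kt
Leg 5: track=115.0°, groundspeed=106.2 kt
Leg 6: track=217.1°, groundspeed=94.5 kt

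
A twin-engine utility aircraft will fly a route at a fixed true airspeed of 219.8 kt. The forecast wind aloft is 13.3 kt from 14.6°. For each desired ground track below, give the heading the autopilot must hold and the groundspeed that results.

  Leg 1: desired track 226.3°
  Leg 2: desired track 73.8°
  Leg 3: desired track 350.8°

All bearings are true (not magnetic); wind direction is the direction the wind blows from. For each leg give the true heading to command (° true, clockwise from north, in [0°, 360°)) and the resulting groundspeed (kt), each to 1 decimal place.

Leg 1: desired track 226.3°; wind correction +1.8° → command heading 228.1°, groundspeed 231.0 kt
Leg 2: desired track 73.8°; wind correction -3.0° → command heading 70.8°, groundspeed 212.7 kt
Leg 3: desired track 350.8°; wind correction +1.4° → command heading 352.2°, groundspeed 207.6 kt

Leg 1: heading=228.1°, groundspeed=231.0 kt
Leg 2: heading=70.8°, groundspeed=212.7 kt
Leg 3: heading=352.2°, groundspeed=207.6 kt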